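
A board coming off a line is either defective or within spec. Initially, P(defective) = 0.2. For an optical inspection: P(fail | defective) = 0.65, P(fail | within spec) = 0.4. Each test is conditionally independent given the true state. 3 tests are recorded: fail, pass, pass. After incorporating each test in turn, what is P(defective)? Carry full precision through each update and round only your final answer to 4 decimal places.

After 'fail': P(defective) = 0.65·0.2000 / (0.65·0.2000 + 0.4·0.8000) ≈ 0.2889
After 'pass': P(defective) = 0.35·0.2889 / (0.35·0.2889 + 0.6·0.7111) ≈ 0.1916
After 'pass': P(defective) = 0.35·0.1916 / (0.35·0.1916 + 0.6·0.8084) ≈ 0.1214

0.1214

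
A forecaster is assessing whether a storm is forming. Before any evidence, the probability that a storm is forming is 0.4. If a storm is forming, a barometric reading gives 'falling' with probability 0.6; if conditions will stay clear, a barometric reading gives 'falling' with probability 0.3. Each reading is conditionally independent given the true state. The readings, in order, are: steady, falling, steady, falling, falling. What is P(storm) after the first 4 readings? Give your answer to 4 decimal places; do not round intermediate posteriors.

Each posterior becomes the prior for the next update.
After 'steady': P(storm) = 0.4·0.4000 / (0.4·0.4000 + 0.7·0.6000) ≈ 0.2759
After 'falling': P(storm) = 0.6·0.2759 / (0.6·0.2759 + 0.3·0.7241) ≈ 0.4324
After 'steady': P(storm) = 0.4·0.4324 / (0.4·0.4324 + 0.7·0.5676) ≈ 0.3033
After 'falling': P(storm) = 0.6·0.3033 / (0.6·0.3033 + 0.3·0.6967) ≈ 0.4655

0.4655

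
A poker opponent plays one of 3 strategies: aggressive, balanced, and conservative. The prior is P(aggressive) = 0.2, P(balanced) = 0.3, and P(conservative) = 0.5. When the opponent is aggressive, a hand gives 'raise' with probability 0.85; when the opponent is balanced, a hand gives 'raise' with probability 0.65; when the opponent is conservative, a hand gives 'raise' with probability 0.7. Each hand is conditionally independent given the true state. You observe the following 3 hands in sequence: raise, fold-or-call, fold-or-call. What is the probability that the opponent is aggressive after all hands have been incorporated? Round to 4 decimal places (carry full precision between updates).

After 'raise': normaliser = 0.85·0.2000 + 0.65·0.3000 + 0.7·0.5000; P(aggressive) ≈ 0.2378, P(balanced) ≈ 0.2727, P(conservative) ≈ 0.4895
After 'fold-or-call': normaliser = 0.15·0.2378 + 0.35·0.2727 + 0.3·0.4895; P(aggressive) ≈ 0.1283, P(balanced) ≈ 0.3434, P(conservative) ≈ 0.5283
After 'fold-or-call': normaliser = 0.15·0.1283 + 0.35·0.3434 + 0.3·0.5283; P(aggressive) ≈ 0.0646, P(balanced) ≈ 0.4034, P(conservative) ≈ 0.5320

0.0646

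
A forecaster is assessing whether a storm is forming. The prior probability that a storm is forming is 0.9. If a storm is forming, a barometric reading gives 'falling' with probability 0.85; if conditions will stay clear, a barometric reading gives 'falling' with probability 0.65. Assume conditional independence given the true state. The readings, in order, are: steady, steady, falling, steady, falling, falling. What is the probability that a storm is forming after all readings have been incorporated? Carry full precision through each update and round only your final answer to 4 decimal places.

0.6130

Apply Bayes' rule sequentially, carrying P(storm) forward.
After 'steady': P(storm) = 0.15·0.9000 / (0.15·0.9000 + 0.35·0.1000) ≈ 0.7941
After 'steady': P(storm) = 0.15·0.7941 / (0.15·0.7941 + 0.35·0.2059) ≈ 0.6231
After 'falling': P(storm) = 0.85·0.6231 / (0.85·0.6231 + 0.65·0.3769) ≈ 0.6837
After 'steady': P(storm) = 0.15·0.6837 / (0.15·0.6837 + 0.35·0.3163) ≈ 0.4809
After 'falling': P(storm) = 0.85·0.4809 / (0.85·0.4809 + 0.65·0.5191) ≈ 0.5478
After 'falling': P(storm) = 0.85·0.5478 / (0.85·0.5478 + 0.65·0.4522) ≈ 0.6130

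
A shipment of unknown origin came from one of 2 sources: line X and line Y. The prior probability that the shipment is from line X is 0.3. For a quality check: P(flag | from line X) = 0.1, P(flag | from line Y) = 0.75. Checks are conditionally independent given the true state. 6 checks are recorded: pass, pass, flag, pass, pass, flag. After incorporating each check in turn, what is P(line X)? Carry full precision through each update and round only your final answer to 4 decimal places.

After 'pass': P(line X) = 0.9·0.3000 / (0.9·0.3000 + 0.25·0.7000) ≈ 0.6067
After 'pass': P(line X) = 0.9·0.6067 / (0.9·0.6067 + 0.25·0.3933) ≈ 0.8474
After 'flag': P(line X) = 0.1·0.8474 / (0.1·0.8474 + 0.75·0.1526) ≈ 0.4255
After 'pass': P(line X) = 0.9·0.4255 / (0.9·0.4255 + 0.25·0.5745) ≈ 0.7272
After 'pass': P(line X) = 0.9·0.7272 / (0.9·0.7272 + 0.25·0.2728) ≈ 0.9056
After 'flag': P(line X) = 0.1·0.9056 / (0.1·0.9056 + 0.75·0.0944) ≈ 0.5613

0.5613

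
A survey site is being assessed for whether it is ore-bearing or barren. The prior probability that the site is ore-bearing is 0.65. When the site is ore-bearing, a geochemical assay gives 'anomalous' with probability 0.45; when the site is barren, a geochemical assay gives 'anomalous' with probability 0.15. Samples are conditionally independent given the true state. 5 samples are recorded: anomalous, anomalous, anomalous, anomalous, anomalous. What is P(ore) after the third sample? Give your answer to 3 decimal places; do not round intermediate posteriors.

Apply Bayes' rule sequentially, carrying P(ore) forward.
After 'anomalous': P(ore) = 0.45·0.6500 / (0.45·0.6500 + 0.15·0.3500) ≈ 0.8478
After 'anomalous': P(ore) = 0.45·0.8478 / (0.45·0.8478 + 0.15·0.1522) ≈ 0.9435
After 'anomalous': P(ore) = 0.45·0.9435 / (0.45·0.9435 + 0.15·0.0565) ≈ 0.9804

0.980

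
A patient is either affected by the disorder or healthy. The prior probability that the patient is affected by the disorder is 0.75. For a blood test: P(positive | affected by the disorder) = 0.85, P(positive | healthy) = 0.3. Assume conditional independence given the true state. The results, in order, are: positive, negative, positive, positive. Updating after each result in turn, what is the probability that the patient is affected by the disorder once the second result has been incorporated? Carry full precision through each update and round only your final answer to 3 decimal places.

After 'positive': P(affected) = 0.85·0.7500 / (0.85·0.7500 + 0.3·0.2500) ≈ 0.8947
After 'negative': P(affected) = 0.15·0.8947 / (0.15·0.8947 + 0.7·0.1053) ≈ 0.6456

0.646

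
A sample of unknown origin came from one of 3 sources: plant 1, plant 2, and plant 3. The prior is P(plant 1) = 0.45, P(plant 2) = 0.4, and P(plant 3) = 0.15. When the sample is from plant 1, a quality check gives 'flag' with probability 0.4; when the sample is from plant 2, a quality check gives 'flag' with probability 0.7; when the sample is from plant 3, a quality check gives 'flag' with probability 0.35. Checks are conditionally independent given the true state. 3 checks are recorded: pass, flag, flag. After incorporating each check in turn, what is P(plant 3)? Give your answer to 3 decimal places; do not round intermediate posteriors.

0.105

After 'pass': normaliser = 0.6·0.4500 + 0.3·0.4000 + 0.65·0.1500; P(plant 1) ≈ 0.5538, P(plant 2) ≈ 0.2462, P(plant 3) ≈ 0.2000
After 'flag': normaliser = 0.4·0.5538 + 0.7·0.2462 + 0.35·0.2000; P(plant 1) ≈ 0.4776, P(plant 2) ≈ 0.3715, P(plant 3) ≈ 0.1509
After 'flag': normaliser = 0.4·0.4776 + 0.7·0.3715 + 0.35·0.1509; P(plant 1) ≈ 0.3791, P(plant 2) ≈ 0.5160, P(plant 3) ≈ 0.1048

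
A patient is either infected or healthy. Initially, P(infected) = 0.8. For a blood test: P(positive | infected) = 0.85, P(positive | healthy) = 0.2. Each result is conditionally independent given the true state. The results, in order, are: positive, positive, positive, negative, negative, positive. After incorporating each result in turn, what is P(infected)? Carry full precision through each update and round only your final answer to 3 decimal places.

0.979

After 'positive': P(infected) = 0.85·0.8000 / (0.85·0.8000 + 0.2·0.2000) ≈ 0.9444
After 'positive': P(infected) = 0.85·0.9444 / (0.85·0.9444 + 0.2·0.0556) ≈ 0.9863
After 'positive': P(infected) = 0.85·0.9863 / (0.85·0.9863 + 0.2·0.0137) ≈ 0.9968
After 'negative': P(infected) = 0.15·0.9968 / (0.15·0.9968 + 0.8·0.0032) ≈ 0.9829
After 'negative': P(infected) = 0.15·0.9829 / (0.15·0.9829 + 0.8·0.0171) ≈ 0.9152
After 'positive': P(infected) = 0.85·0.9152 / (0.85·0.9152 + 0.2·0.0848) ≈ 0.9787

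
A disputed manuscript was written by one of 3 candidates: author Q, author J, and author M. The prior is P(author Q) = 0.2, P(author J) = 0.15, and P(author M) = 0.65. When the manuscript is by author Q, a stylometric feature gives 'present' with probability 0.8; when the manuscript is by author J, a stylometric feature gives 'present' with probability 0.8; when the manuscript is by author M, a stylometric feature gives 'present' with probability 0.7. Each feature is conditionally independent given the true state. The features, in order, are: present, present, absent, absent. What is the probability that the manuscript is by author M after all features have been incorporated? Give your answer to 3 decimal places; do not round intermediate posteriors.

0.762

After 'present': normaliser = 0.8·0.2000 + 0.8·0.1500 + 0.7·0.6500; P(author Q) ≈ 0.2177, P(author J) ≈ 0.1633, P(author M) ≈ 0.6190
After 'present': normaliser = 0.8·0.2177 + 0.8·0.1633 + 0.7·0.6190; P(author Q) ≈ 0.2359, P(author J) ≈ 0.1770, P(author M) ≈ 0.5871
After 'absent': normaliser = 0.2·0.2359 + 0.2·0.1770 + 0.3·0.5871; P(author Q) ≈ 0.1824, P(author J) ≈ 0.1368, P(author M) ≈ 0.6808
After 'absent': normaliser = 0.2·0.1824 + 0.2·0.1368 + 0.3·0.6808; P(author Q) ≈ 0.1361, P(author J) ≈ 0.1021, P(author M) ≈ 0.7619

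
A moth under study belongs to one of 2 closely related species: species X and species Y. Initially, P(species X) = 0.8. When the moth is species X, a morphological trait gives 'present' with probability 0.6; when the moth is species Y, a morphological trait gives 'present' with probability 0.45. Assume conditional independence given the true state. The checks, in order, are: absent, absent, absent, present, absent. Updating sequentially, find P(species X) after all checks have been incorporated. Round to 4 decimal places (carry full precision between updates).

Apply Bayes' rule sequentially, carrying P(species X) forward.
After 'absent': P(species X) = 0.4·0.8000 / (0.4·0.8000 + 0.55·0.2000) ≈ 0.7442
After 'absent': P(species X) = 0.4·0.7442 / (0.4·0.7442 + 0.55·0.2558) ≈ 0.6790
After 'absent': P(species X) = 0.4·0.6790 / (0.4·0.6790 + 0.55·0.3210) ≈ 0.6061
After 'present': P(species X) = 0.6·0.6061 / (0.6·0.6061 + 0.45·0.3939) ≈ 0.6723
After 'absent': P(species X) = 0.4·0.6723 / (0.4·0.6723 + 0.55·0.3277) ≈ 0.5987

0.5987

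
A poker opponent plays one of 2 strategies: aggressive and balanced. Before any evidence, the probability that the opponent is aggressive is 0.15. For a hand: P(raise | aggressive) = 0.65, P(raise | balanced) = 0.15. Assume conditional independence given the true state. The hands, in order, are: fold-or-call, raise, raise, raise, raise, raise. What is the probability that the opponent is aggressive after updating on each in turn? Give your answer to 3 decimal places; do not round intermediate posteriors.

After 'fold-or-call': P(aggressive) = 0.35·0.1500 / (0.35·0.1500 + 0.85·0.8500) ≈ 0.0677
After 'raise': P(aggressive) = 0.65·0.0677 / (0.65·0.0677 + 0.15·0.9323) ≈ 0.2395
After 'raise': P(aggressive) = 0.65·0.2395 / (0.65·0.2395 + 0.15·0.7605) ≈ 0.5771
After 'raise': P(aggressive) = 0.65·0.5771 / (0.65·0.5771 + 0.15·0.4229) ≈ 0.8553
After 'raise': P(aggressive) = 0.65·0.8553 / (0.65·0.8553 + 0.15·0.1447) ≈ 0.9624
After 'raise': P(aggressive) = 0.65·0.9624 / (0.65·0.9624 + 0.15·0.0376) ≈ 0.9911

0.991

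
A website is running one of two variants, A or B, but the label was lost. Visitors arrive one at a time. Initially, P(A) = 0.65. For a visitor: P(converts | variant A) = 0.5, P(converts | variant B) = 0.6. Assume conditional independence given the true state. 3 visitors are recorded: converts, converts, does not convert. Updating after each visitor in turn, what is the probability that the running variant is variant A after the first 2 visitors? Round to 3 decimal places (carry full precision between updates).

0.563

After 'converts': P(A) = 0.5·0.6500 / (0.5·0.6500 + 0.6·0.3500) ≈ 0.6075
After 'converts': P(A) = 0.5·0.6075 / (0.5·0.6075 + 0.6·0.3925) ≈ 0.5633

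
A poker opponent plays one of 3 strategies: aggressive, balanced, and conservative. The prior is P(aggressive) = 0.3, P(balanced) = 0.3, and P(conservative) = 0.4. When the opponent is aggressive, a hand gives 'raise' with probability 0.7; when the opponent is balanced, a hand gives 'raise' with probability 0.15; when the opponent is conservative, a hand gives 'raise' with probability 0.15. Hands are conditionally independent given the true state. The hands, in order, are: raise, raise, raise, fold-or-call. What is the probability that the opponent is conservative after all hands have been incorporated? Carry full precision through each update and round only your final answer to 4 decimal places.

After 'raise': normaliser = 0.7·0.3000 + 0.15·0.3000 + 0.15·0.4000; P(aggressive) ≈ 0.6667, P(balanced) ≈ 0.1429, P(conservative) ≈ 0.1905
After 'raise': normaliser = 0.7·0.6667 + 0.15·0.1429 + 0.15·0.1905; P(aggressive) ≈ 0.9032, P(balanced) ≈ 0.0415, P(conservative) ≈ 0.0553
After 'raise': normaliser = 0.7·0.9032 + 0.15·0.0415 + 0.15·0.0553; P(aggressive) ≈ 0.9776, P(balanced) ≈ 0.0096, P(conservative) ≈ 0.0128
After 'fold-or-call': normaliser = 0.3·0.9776 + 0.85·0.0096 + 0.85·0.0128; P(aggressive) ≈ 0.9389, P(balanced) ≈ 0.0262, P(conservative) ≈ 0.0349

0.0349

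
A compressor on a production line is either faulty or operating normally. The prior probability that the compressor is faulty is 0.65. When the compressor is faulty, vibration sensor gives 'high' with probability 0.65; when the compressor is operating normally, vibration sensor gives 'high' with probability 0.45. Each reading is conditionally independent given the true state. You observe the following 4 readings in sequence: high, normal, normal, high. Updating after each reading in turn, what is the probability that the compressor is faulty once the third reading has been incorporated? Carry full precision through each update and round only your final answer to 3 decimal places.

0.521

After 'high': P(faulty) = 0.65·0.6500 / (0.65·0.6500 + 0.45·0.3500) ≈ 0.7284
After 'normal': P(faulty) = 0.35·0.7284 / (0.35·0.7284 + 0.55·0.2716) ≈ 0.6306
After 'normal': P(faulty) = 0.35·0.6306 / (0.35·0.6306 + 0.55·0.3694) ≈ 0.5207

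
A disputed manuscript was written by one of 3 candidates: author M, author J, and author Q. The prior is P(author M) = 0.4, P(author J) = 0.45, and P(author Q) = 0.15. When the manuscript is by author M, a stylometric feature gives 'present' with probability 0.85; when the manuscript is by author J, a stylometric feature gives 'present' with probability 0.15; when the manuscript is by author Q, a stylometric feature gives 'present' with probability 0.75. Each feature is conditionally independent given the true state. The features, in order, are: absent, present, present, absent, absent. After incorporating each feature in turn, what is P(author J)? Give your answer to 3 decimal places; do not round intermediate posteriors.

0.731

Each posterior becomes the prior for the next update.
After 'absent': normaliser = 0.15·0.4000 + 0.85·0.4500 + 0.25·0.1500; P(author M) ≈ 0.1250, P(author J) ≈ 0.7969, P(author Q) ≈ 0.0781
After 'present': normaliser = 0.85·0.1250 + 0.15·0.7969 + 0.75·0.0781; P(author M) ≈ 0.3736, P(author J) ≈ 0.4203, P(author Q) ≈ 0.2060
After 'present': normaliser = 0.85·0.3736 + 0.15·0.4203 + 0.75·0.2060; P(author M) ≈ 0.5934, P(author J) ≈ 0.1178, P(author Q) ≈ 0.2888
After 'absent': normaliser = 0.15·0.5934 + 0.85·0.1178 + 0.25·0.2888; P(author M) ≈ 0.3406, P(author J) ≈ 0.3832, P(author Q) ≈ 0.2762
After 'absent': normaliser = 0.15·0.3406 + 0.85·0.3832 + 0.25·0.2762; P(author M) ≈ 0.1146, P(author J) ≈ 0.7305, P(author Q) ≈ 0.1549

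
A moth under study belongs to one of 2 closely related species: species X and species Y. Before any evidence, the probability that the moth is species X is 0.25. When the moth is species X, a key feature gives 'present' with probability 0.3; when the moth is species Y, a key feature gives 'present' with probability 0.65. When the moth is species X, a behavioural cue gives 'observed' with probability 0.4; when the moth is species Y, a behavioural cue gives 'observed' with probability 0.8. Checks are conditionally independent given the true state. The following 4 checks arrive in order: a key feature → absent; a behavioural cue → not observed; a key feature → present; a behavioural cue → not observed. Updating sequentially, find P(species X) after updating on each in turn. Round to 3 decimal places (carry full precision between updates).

After a key feature='absent': P(species X) = 0.7·0.2500 / (0.7·0.2500 + 0.35·0.7500) ≈ 0.4000
After a behavioural cue='not observed': P(species X) = 0.6·0.4000 / (0.6·0.4000 + 0.2·0.6000) ≈ 0.6667
After a key feature='present': P(species X) = 0.3·0.6667 / (0.3·0.6667 + 0.65·0.3333) ≈ 0.4800
After a behavioural cue='not observed': P(species X) = 0.6·0.4800 / (0.6·0.4800 + 0.2·0.5200) ≈ 0.7347

0.735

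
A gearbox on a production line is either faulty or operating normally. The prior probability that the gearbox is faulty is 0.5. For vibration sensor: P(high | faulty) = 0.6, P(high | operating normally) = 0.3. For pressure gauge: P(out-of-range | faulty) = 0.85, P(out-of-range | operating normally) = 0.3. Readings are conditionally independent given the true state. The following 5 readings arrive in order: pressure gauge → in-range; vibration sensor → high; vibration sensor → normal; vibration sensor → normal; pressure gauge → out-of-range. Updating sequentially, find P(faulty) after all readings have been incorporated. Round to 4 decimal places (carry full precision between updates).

0.2839

After pressure gauge='in-range': P(faulty) = 0.15·0.5000 / (0.15·0.5000 + 0.7·0.5000) ≈ 0.1765
After vibration sensor='high': P(faulty) = 0.6·0.1765 / (0.6·0.1765 + 0.3·0.8235) ≈ 0.3000
After vibration sensor='normal': P(faulty) = 0.4·0.3000 / (0.4·0.3000 + 0.7·0.7000) ≈ 0.1967
After vibration sensor='normal': P(faulty) = 0.4·0.1967 / (0.4·0.1967 + 0.7·0.8033) ≈ 0.1228
After pressure gauge='out-of-range': P(faulty) = 0.85·0.1228 / (0.85·0.1228 + 0.3·0.8772) ≈ 0.2839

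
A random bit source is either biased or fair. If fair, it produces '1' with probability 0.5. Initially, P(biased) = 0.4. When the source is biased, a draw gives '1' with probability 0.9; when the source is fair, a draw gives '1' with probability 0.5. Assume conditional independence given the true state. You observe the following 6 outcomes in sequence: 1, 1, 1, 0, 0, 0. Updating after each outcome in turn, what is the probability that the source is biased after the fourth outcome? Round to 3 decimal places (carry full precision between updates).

0.437

After '1': P(biased) = 0.9·0.4000 / (0.9·0.4000 + 0.5·0.6000) ≈ 0.5455
After '1': P(biased) = 0.9·0.5455 / (0.9·0.5455 + 0.5·0.4545) ≈ 0.6835
After '1': P(biased) = 0.9·0.6835 / (0.9·0.6835 + 0.5·0.3165) ≈ 0.7954
After '0': P(biased) = 0.1·0.7954 / (0.1·0.7954 + 0.5·0.2046) ≈ 0.4374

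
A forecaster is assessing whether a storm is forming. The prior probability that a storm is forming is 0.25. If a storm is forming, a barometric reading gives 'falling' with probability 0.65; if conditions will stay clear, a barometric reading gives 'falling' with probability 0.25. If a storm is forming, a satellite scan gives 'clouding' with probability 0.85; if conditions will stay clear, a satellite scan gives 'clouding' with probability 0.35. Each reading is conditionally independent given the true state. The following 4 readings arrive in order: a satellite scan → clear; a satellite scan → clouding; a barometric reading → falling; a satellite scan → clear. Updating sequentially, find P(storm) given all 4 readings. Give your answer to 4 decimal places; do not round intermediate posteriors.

0.1008

After a satellite scan='clear': P(storm) = 0.15·0.2500 / (0.15·0.2500 + 0.65·0.7500) ≈ 0.0714
After a satellite scan='clouding': P(storm) = 0.85·0.0714 / (0.85·0.0714 + 0.35·0.9286) ≈ 0.1574
After a barometric reading='falling': P(storm) = 0.65·0.1574 / (0.65·0.1574 + 0.25·0.8426) ≈ 0.3269
After a satellite scan='clear': P(storm) = 0.15·0.3269 / (0.15·0.3269 + 0.65·0.6731) ≈ 0.1008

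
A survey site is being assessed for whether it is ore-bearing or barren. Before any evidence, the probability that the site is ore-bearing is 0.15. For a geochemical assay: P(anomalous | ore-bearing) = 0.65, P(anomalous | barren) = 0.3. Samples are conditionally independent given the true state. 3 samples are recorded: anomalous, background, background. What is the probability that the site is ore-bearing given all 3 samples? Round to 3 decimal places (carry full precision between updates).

After 'anomalous': P(ore) = 0.65·0.1500 / (0.65·0.1500 + 0.3·0.8500) ≈ 0.2766
After 'background': P(ore) = 0.35·0.2766 / (0.35·0.2766 + 0.7·0.7234) ≈ 0.1605
After 'background': P(ore) = 0.35·0.1605 / (0.35·0.1605 + 0.7·0.8395) ≈ 0.0872

0.087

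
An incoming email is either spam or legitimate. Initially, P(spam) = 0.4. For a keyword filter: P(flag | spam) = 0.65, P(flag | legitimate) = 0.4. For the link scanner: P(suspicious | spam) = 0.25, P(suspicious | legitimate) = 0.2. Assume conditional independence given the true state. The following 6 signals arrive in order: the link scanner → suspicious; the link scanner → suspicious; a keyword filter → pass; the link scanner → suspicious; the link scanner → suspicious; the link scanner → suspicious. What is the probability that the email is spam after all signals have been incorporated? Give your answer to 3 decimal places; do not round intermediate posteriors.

0.543

After the link scanner='suspicious': P(spam) = 0.25·0.4000 / (0.25·0.4000 + 0.2·0.6000) ≈ 0.4545
After the link scanner='suspicious': P(spam) = 0.25·0.4545 / (0.25·0.4545 + 0.2·0.5455) ≈ 0.5102
After a keyword filter='pass': P(spam) = 0.35·0.5102 / (0.35·0.5102 + 0.6·0.4898) ≈ 0.3780
After the link scanner='suspicious': P(spam) = 0.25·0.3780 / (0.25·0.3780 + 0.2·0.6220) ≈ 0.4317
After the link scanner='suspicious': P(spam) = 0.25·0.4317 / (0.25·0.4317 + 0.2·0.5683) ≈ 0.4870
After the link scanner='suspicious': P(spam) = 0.25·0.4870 / (0.25·0.4870 + 0.2·0.5130) ≈ 0.5427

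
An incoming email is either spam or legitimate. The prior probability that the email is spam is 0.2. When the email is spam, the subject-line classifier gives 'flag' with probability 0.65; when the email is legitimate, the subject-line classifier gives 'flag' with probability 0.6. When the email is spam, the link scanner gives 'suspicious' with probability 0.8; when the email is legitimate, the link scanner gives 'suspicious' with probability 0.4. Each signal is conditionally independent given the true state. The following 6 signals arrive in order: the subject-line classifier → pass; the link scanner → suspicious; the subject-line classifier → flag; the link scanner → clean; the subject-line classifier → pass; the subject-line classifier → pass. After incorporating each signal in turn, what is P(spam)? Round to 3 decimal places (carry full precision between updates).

After the subject-line classifier='pass': P(spam) = 0.35·0.2000 / (0.35·0.2000 + 0.4·0.8000) ≈ 0.1795
After the link scanner='suspicious': P(spam) = 0.8·0.1795 / (0.8·0.1795 + 0.4·0.8205) ≈ 0.3043
After the subject-line classifier='flag': P(spam) = 0.65·0.3043 / (0.65·0.3043 + 0.6·0.6957) ≈ 0.3216
After the link scanner='clean': P(spam) = 0.2·0.3216 / (0.2·0.3216 + 0.6·0.6784) ≈ 0.1364
After the subject-line classifier='pass': P(spam) = 0.35·0.1364 / (0.35·0.1364 + 0.4·0.8636) ≈ 0.1214
After the subject-line classifier='pass': P(spam) = 0.35·0.1214 / (0.35·0.1214 + 0.4·0.8786) ≈ 0.1079

0.108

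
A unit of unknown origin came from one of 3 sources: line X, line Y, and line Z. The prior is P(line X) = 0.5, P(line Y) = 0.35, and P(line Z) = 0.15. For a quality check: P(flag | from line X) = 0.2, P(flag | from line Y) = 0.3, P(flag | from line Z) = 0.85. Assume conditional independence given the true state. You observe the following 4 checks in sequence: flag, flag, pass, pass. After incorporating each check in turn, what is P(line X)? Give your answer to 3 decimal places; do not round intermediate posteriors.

0.417

Apply Bayes' rule sequentially, carrying P(line X) forward.
After 'flag': normaliser = 0.2·0.5000 + 0.3·0.3500 + 0.85·0.1500; P(line X) ≈ 0.3008, P(line Y) ≈ 0.3158, P(line Z) ≈ 0.3835
After 'flag': normaliser = 0.2·0.3008 + 0.3·0.3158 + 0.85·0.3835; P(line X) ≈ 0.1251, P(line Y) ≈ 0.1970, P(line Z) ≈ 0.6779
After 'pass': normaliser = 0.8·0.1251 + 0.7·0.1970 + 0.15·0.6779; P(line X) ≈ 0.2946, P(line Y) ≈ 0.4060, P(line Z) ≈ 0.2993
After 'pass': normaliser = 0.8·0.2946 + 0.7·0.4060 + 0.15·0.2993; P(line X) ≈ 0.4173, P(line Y) ≈ 0.5032, P(line Z) ≈ 0.0795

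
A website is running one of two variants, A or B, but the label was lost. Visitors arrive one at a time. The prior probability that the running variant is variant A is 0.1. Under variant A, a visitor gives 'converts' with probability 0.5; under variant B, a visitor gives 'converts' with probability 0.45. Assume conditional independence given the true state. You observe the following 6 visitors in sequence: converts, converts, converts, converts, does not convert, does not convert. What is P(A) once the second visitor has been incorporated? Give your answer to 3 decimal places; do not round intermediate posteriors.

After 'converts': P(A) = 0.5·0.1000 / (0.5·0.1000 + 0.45·0.9000) ≈ 0.1099
After 'converts': P(A) = 0.5·0.1099 / (0.5·0.1099 + 0.45·0.8901) ≈ 0.1206

0.121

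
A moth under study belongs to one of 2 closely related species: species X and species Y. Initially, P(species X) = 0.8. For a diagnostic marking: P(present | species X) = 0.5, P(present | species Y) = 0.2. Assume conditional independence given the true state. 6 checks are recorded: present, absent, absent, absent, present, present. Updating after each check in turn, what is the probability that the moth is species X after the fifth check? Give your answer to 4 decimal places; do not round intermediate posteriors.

0.8592

After 'present': P(species X) = 0.5·0.8000 / (0.5·0.8000 + 0.2·0.2000) ≈ 0.9091
After 'absent': P(species X) = 0.5·0.9091 / (0.5·0.9091 + 0.8·0.0909) ≈ 0.8621
After 'absent': P(species X) = 0.5·0.8621 / (0.5·0.8621 + 0.8·0.1379) ≈ 0.7962
After 'absent': P(species X) = 0.5·0.7962 / (0.5·0.7962 + 0.8·0.2038) ≈ 0.7094
After 'present': P(species X) = 0.5·0.7094 / (0.5·0.7094 + 0.2·0.2906) ≈ 0.8592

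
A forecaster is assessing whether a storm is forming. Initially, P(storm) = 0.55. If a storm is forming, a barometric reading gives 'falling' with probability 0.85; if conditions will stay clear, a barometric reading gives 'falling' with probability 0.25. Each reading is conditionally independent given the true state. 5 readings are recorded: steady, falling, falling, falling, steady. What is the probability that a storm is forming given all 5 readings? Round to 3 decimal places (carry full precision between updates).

0.658

After 'steady': P(storm) = 0.15·0.5500 / (0.15·0.5500 + 0.75·0.4500) ≈ 0.1964
After 'falling': P(storm) = 0.85·0.1964 / (0.85·0.1964 + 0.25·0.8036) ≈ 0.4539
After 'falling': P(storm) = 0.85·0.4539 / (0.85·0.4539 + 0.25·0.5461) ≈ 0.7386
After 'falling': P(storm) = 0.85·0.7386 / (0.85·0.7386 + 0.25·0.2614) ≈ 0.9057
After 'steady': P(storm) = 0.15·0.9057 / (0.15·0.9057 + 0.75·0.0943) ≈ 0.6577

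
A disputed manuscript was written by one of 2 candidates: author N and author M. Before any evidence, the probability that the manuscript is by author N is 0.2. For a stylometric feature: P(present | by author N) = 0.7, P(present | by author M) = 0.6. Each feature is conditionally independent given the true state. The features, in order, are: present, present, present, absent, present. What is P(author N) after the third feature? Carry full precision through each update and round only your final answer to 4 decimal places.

After 'present': P(author N) = 0.7·0.2000 / (0.7·0.2000 + 0.6·0.8000) ≈ 0.2258
After 'present': P(author N) = 0.7·0.2258 / (0.7·0.2258 + 0.6·0.7742) ≈ 0.2539
After 'present': P(author N) = 0.7·0.2539 / (0.7·0.2539 + 0.6·0.7461) ≈ 0.2842

0.2842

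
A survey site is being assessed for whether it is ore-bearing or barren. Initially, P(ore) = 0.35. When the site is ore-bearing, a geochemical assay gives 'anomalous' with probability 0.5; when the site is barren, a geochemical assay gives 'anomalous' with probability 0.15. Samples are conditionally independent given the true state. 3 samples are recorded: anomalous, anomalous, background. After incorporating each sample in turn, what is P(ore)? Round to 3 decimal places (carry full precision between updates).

Each posterior becomes the prior for the next update.
After 'anomalous': P(ore) = 0.5·0.3500 / (0.5·0.3500 + 0.15·0.6500) ≈ 0.6422
After 'anomalous': P(ore) = 0.5·0.6422 / (0.5·0.6422 + 0.15·0.3578) ≈ 0.8568
After 'background': P(ore) = 0.5·0.8568 / (0.5·0.8568 + 0.85·0.1432) ≈ 0.7787

0.779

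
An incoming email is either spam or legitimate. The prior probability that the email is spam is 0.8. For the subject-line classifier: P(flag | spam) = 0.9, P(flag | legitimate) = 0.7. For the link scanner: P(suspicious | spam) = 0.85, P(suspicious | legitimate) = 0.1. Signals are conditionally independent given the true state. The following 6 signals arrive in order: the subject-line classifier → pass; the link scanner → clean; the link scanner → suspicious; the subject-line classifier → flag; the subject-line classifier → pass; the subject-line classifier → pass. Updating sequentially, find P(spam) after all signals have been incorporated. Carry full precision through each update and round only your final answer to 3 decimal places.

After the subject-line classifier='pass': P(spam) = 0.1·0.8000 / (0.1·0.8000 + 0.3·0.2000) ≈ 0.5714
After the link scanner='clean': P(spam) = 0.15·0.5714 / (0.15·0.5714 + 0.9·0.4286) ≈ 0.1818
After the link scanner='suspicious': P(spam) = 0.85·0.1818 / (0.85·0.1818 + 0.1·0.8182) ≈ 0.6538
After the subject-line classifier='flag': P(spam) = 0.9·0.6538 / (0.9·0.6538 + 0.7·0.3462) ≈ 0.7083
After the subject-line classifier='pass': P(spam) = 0.1·0.7083 / (0.1·0.7083 + 0.3·0.2917) ≈ 0.4474
After the subject-line classifier='pass': P(spam) = 0.1·0.4474 / (0.1·0.4474 + 0.3·0.5526) ≈ 0.2125

0.213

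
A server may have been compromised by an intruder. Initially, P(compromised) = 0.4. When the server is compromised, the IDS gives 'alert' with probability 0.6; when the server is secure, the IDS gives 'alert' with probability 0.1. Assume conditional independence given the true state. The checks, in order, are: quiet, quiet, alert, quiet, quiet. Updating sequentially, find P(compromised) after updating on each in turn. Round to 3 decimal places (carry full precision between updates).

0.135

After 'quiet': P(compromised) = 0.4·0.4000 / (0.4·0.4000 + 0.9·0.6000) ≈ 0.2286
After 'quiet': P(compromised) = 0.4·0.2286 / (0.4·0.2286 + 0.9·0.7714) ≈ 0.1164
After 'alert': P(compromised) = 0.6·0.1164 / (0.6·0.1164 + 0.1·0.8836) ≈ 0.4414
After 'quiet': P(compromised) = 0.4·0.4414 / (0.4·0.4414 + 0.9·0.5586) ≈ 0.2599
After 'quiet': P(compromised) = 0.4·0.2599 / (0.4·0.2599 + 0.9·0.7401) ≈ 0.1350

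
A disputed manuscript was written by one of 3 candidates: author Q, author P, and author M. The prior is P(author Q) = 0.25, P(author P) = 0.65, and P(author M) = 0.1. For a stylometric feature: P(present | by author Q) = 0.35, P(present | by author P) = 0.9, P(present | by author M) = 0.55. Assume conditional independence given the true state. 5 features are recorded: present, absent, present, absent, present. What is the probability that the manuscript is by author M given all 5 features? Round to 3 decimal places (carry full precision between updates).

0.267

Apply Bayes' rule sequentially, carrying P(author M) forward.
After 'present': normaliser = 0.35·0.2500 + 0.9·0.6500 + 0.55·0.1000; P(author Q) ≈ 0.1203, P(author P) ≈ 0.8041, P(author M) ≈ 0.0756
After 'absent': normaliser = 0.65·0.1203 + 0.1·0.8041 + 0.45·0.0756; P(author Q) ≈ 0.4059, P(author P) ≈ 0.4175, P(author M) ≈ 0.1766
After 'present': normaliser = 0.35·0.4059 + 0.9·0.4175 + 0.55·0.1766; P(author Q) ≈ 0.2310, P(author P) ≈ 0.6110, P(author M) ≈ 0.1580
After 'absent': normaliser = 0.65·0.2310 + 0.1·0.6110 + 0.45·0.1580; P(author Q) ≈ 0.5318, P(author P) ≈ 0.2164, P(author M) ≈ 0.2518
After 'present': normaliser = 0.35·0.5318 + 0.9·0.2164 + 0.55·0.2518; P(author Q) ≈ 0.3584, P(author P) ≈ 0.3750, P(author M) ≈ 0.2666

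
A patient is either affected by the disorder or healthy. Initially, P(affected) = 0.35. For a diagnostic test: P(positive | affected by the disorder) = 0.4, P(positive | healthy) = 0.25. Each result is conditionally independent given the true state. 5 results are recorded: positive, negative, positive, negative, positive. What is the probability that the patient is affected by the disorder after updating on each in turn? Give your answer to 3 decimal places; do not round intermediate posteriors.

0.585

After 'positive': P(affected) = 0.4·0.3500 / (0.4·0.3500 + 0.25·0.6500) ≈ 0.4628
After 'negative': P(affected) = 0.6·0.4628 / (0.6·0.4628 + 0.75·0.5372) ≈ 0.4080
After 'positive': P(affected) = 0.4·0.4080 / (0.4·0.4080 + 0.25·0.5920) ≈ 0.5244
After 'negative': P(affected) = 0.6·0.5244 / (0.6·0.5244 + 0.75·0.4756) ≈ 0.4687
After 'positive': P(affected) = 0.4·0.4687 / (0.4·0.4687 + 0.25·0.5313) ≈ 0.5853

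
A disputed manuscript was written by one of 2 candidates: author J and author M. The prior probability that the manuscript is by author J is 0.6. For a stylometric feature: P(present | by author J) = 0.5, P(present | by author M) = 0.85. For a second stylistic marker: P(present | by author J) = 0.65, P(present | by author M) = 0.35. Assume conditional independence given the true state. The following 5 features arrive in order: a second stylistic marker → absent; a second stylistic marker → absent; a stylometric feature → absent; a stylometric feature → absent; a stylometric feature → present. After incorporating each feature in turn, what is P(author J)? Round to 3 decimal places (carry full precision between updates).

After a second stylistic marker='absent': P(author J) = 0.35·0.6000 / (0.35·0.6000 + 0.65·0.4000) ≈ 0.4468
After a second stylistic marker='absent': P(author J) = 0.35·0.4468 / (0.35·0.4468 + 0.65·0.5532) ≈ 0.3031
After a stylometric feature='absent': P(author J) = 0.5·0.3031 / (0.5·0.3031 + 0.15·0.6969) ≈ 0.5918
After a stylometric feature='absent': P(author J) = 0.5·0.5918 / (0.5·0.5918 + 0.15·0.4082) ≈ 0.8285
After a stylometric feature='present': P(author J) = 0.5·0.8285 / (0.5·0.8285 + 0.85·0.1715) ≈ 0.7398

0.740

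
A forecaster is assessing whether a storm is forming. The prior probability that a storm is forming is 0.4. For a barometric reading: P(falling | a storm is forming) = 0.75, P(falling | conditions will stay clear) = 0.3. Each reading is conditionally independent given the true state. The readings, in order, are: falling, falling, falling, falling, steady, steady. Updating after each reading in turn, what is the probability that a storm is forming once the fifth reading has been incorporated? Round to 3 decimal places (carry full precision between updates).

0.903

After 'falling': P(storm) = 0.75·0.4000 / (0.75·0.4000 + 0.3·0.6000) ≈ 0.6250
After 'falling': P(storm) = 0.75·0.6250 / (0.75·0.6250 + 0.3·0.3750) ≈ 0.8065
After 'falling': P(storm) = 0.75·0.8065 / (0.75·0.8065 + 0.3·0.1935) ≈ 0.9124
After 'falling': P(storm) = 0.75·0.9124 / (0.75·0.9124 + 0.3·0.0876) ≈ 0.9630
After 'steady': P(storm) = 0.25·0.9630 / (0.25·0.9630 + 0.7·0.0370) ≈ 0.9029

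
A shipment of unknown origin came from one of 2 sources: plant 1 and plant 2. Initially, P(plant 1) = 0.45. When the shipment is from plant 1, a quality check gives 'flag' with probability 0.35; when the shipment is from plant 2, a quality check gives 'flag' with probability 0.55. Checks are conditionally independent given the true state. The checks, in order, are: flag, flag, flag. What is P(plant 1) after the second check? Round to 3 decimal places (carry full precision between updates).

After 'flag': P(plant 1) = 0.35·0.4500 / (0.35·0.4500 + 0.55·0.5500) ≈ 0.3424
After 'flag': P(plant 1) = 0.35·0.3424 / (0.35·0.3424 + 0.55·0.6576) ≈ 0.2489

0.249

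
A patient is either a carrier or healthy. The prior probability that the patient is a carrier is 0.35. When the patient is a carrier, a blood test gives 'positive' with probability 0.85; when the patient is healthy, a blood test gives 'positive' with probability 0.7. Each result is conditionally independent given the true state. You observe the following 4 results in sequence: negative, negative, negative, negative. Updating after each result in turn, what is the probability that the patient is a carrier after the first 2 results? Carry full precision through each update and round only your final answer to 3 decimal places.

0.119

After 'negative': P(carrier) = 0.15·0.3500 / (0.15·0.3500 + 0.3·0.6500) ≈ 0.2121
After 'negative': P(carrier) = 0.15·0.2121 / (0.15·0.2121 + 0.3·0.7879) ≈ 0.1186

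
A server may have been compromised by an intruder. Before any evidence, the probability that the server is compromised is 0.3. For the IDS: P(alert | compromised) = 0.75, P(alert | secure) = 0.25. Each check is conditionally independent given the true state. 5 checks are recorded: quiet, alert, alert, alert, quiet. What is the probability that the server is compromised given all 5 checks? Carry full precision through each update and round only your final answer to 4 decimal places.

0.5625

Apply Bayes' rule sequentially, carrying P(compromised) forward.
After 'quiet': P(compromised) = 0.25·0.3000 / (0.25·0.3000 + 0.75·0.7000) ≈ 0.1250
After 'alert': P(compromised) = 0.75·0.1250 / (0.75·0.1250 + 0.25·0.8750) ≈ 0.3000
After 'alert': P(compromised) = 0.75·0.3000 / (0.75·0.3000 + 0.25·0.7000) ≈ 0.5625
After 'alert': P(compromised) = 0.75·0.5625 / (0.75·0.5625 + 0.25·0.4375) ≈ 0.7941
After 'quiet': P(compromised) = 0.25·0.7941 / (0.25·0.7941 + 0.75·0.2059) ≈ 0.5625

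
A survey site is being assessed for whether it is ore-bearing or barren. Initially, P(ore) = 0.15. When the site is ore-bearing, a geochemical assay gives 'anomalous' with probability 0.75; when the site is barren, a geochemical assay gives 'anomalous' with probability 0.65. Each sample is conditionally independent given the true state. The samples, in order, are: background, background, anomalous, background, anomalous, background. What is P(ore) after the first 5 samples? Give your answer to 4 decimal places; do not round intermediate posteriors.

Apply Bayes' rule sequentially, carrying P(ore) forward.
After 'background': P(ore) = 0.25·0.1500 / (0.25·0.1500 + 0.35·0.8500) ≈ 0.1119
After 'background': P(ore) = 0.25·0.1119 / (0.25·0.1119 + 0.35·0.8881) ≈ 0.0826
After 'anomalous': P(ore) = 0.75·0.0826 / (0.75·0.0826 + 0.65·0.9174) ≈ 0.0941
After 'background': P(ore) = 0.25·0.0941 / (0.25·0.0941 + 0.35·0.9059) ≈ 0.0691
After 'anomalous': P(ore) = 0.75·0.0691 / (0.75·0.0691 + 0.65·0.9309) ≈ 0.0789

0.0789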